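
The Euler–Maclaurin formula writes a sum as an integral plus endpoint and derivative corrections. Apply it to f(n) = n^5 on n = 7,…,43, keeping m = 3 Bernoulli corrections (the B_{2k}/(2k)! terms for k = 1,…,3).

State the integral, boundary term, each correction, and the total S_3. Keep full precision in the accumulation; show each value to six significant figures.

S_3 ≈ 1.12848e+09

Integral: ∫_7^43 x^5 dx = 1.05354e+09.
Endpoint term: (f(7) + f(43))/2 = (16807.0 + 1.47008e+08)/2 = 7.35126e+07.
Integral + boundary = 1.12705e+09.
k=1: B_{2}/(2)! × [f^{(1)}(43) − f^{(1)}(7)] = 1/12 × (1.70940e+07 − 12005.0) = 1.42350e+06.
Partial sum through k=1: 1.12848e+09.
k=2: B_{4}/(4)! × [f^{(3)}(43) − f^{(3)}(7)] = −1/720 × (110940 − 2940.00) = -150.000.
Partial sum through k=2: 1.12848e+09.
k=3: B_{6}/(6)! × [f^{(5)}(43) − f^{(5)}(7)] = 1/30240 × (120.000 − 120.000) = 0.00000.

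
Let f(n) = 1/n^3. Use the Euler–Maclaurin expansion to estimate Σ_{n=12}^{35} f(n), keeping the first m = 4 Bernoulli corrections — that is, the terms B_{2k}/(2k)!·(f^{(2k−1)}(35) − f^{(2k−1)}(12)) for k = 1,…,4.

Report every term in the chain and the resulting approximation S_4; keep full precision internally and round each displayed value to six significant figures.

S_4 ≈ 0.00337693

∫_12^35 1/x^3 dx evaluates to 0.00306406.
Boundary: ½(f(12) + f(35)) = ½(0.000578704 + 2.33236e-05) = 0.000301014.
So far: 0.00336507.
Order-1 term: 1/12 · (-1.99917e-06 − (-0.000144676)) = 1.18897e-05.
Partial sum through k=1: 0.00337696.
Order-2 term: −1/720 · (-3.26395e-08 − (-2.00939e-05)) = -2.78628e-08.
Partial sum through k=2: 0.00337693.
Order-3 term: 1/30240 · (-1.11907e-09 − (-5.86071e-06)) = 1.93770e-10.
Partial sum through k=3: 0.00337693.
Order-4 term: −1/1209600 · (-6.57737e-11 − (-2.93036e-06)) = -2.42253e-12.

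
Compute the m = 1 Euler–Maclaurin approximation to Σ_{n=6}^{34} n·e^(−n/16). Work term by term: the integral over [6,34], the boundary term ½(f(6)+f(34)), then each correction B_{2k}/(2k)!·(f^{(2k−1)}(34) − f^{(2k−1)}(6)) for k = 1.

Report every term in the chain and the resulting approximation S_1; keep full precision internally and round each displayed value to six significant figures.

S_1 ≈ 150.425

∫_6^34 x·e^(−x/16) dx evaluates to 146.379.
½[f(6) + f(34)] = ½[4.12374 + 4.06072] = 4.09223.
Running total after boundary: 150.472.
Order-1 term: 1/12 · (-0.134362 − 0.429556) = -0.0469932.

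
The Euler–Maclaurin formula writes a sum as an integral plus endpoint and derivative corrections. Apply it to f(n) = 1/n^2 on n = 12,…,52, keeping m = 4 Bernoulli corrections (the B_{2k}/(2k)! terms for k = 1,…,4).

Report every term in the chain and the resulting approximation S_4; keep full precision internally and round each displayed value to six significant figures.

S_4 ≈ 0.0678548

∫_12^52 1/x^2 dx evaluates to 0.0641026.
Endpoint term: (f(12) + f(52))/2 = (0.00694444 + 0.000369822)/2 = 0.00365713.
Running total after boundary: 0.0677597.
Order-1 term: 1/12 · (-1.42239e-05 − (-0.00115741)) = 9.52653e-05.
Partial sum through k=1: 0.0678550.
Order-2 term: −1/720 · (-6.31240e-08 − (-9.64506e-05)) = -1.33872e-07.
Partial sum through k=2: 0.0678548.
Order-3 term: 1/30240 · (-7.00340e-10 − (-2.00939e-05)) = 6.64457e-10.
Partial sum through k=3: 0.0678548.
Order-4 term: −1/1209600 · (-1.45041e-11 − (-7.81429e-06)) = -6.46021e-12.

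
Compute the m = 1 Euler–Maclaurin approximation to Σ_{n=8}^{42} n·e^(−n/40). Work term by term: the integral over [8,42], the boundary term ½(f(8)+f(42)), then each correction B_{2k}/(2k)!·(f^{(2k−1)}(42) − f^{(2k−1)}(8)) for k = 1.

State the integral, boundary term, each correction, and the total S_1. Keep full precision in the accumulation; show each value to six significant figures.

Integral: ∫_8^42 x·e^(−x/40) dx = 424.167.
½[f(8) + f(42)] = ½[6.54985 + 14.6974] = 10.6236.
Integral + boundary = 434.791.
Correction k=1: B_{2}/2! · (f^{(1)}(42) − f^{(1)}(8)) = 1/12 · (-0.0174969 − 0.654985) = -0.0560401.

S_1 ≈ 434.735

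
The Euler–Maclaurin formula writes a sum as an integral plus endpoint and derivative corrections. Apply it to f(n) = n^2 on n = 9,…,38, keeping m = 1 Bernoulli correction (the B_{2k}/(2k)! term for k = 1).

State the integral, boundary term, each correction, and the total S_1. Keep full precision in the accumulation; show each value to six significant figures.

S_1 ≈ 18815.0

Integral: ∫_9^38 x^2 dx = 18047.7.
Endpoint term: (f(9) + f(38))/2 = (81.0000 + 1444.00)/2 = 762.500.
Integral + boundary = 18810.2.
Correction k=1: B_{2}/2! · (f^{(1)}(38) − f^{(1)}(9)) = 1/12 · (76.0000 − 18.0000) = 4.83333.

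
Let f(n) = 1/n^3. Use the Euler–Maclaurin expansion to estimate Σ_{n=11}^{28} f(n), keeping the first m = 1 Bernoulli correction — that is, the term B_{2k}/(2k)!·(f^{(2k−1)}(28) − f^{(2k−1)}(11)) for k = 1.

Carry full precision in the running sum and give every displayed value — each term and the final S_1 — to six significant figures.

S_1 ≈ 0.00390958

Integral: ∫_11^28 1/x^3 dx = 0.00349448.
½[f(11) + f(28)] = ½[0.000751315 + 4.55539e-05] = 0.000398434.
Running total after boundary: 0.00389291.
Order-1 term: 1/12 · (-4.88078e-06 − (-0.000204904)) = 1.66686e-05.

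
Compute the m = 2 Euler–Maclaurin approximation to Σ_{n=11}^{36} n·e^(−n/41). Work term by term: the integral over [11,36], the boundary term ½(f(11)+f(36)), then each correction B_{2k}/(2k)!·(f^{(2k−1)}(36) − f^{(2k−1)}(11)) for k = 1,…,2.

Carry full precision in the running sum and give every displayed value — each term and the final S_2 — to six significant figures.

The integral term ∫_11^36 x·e^(−x/41) dx = 318.279.
½[f(11) + f(36)] = ½[8.41152 + 14.9613] = 11.6864.
So far: 329.965.
Correction k=1: B_{2}/2! · (f^{(1)}(36) − f^{(1)}(11)) = 1/12 · (0.0506821 − 0.559525) = -0.0424036.
Running total after k=1: 329.923.
Correction k=2: B_{4}/4! · (f^{(3)}(36) − f^{(3)}(11)) = −1/720 · (0.000524609 − 0.00124265) = 9.97277e-07.

S_2 ≈ 329.923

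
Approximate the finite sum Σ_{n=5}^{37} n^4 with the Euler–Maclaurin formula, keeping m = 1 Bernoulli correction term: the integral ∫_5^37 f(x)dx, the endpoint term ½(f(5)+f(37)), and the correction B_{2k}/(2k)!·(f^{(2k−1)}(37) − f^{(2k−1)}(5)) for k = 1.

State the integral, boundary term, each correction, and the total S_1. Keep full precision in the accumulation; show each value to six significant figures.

∫_5^37 x^4 dx evaluates to 1.38682e+07.
Endpoint term: (f(5) + f(37))/2 = (625.000 + 1.87416e+06)/2 = 937393.
Running total after boundary: 1.48056e+07.
k=1: B_{2}/(2)! × [f^{(1)}(37) − f^{(1)}(5)] = 1/12 × (202612 − 500.000) = 16842.7.

S_1 ≈ 1.48224e+07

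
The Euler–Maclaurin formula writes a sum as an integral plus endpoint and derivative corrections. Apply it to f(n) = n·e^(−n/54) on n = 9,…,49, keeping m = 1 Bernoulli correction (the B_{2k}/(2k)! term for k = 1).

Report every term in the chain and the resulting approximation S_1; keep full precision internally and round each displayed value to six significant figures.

S_1 ≈ 648.720

∫_9^49 x·e^(−x/54) dx evaluates to 635.079.
Boundary: ½(f(9) + f(49)) = ½(7.61834 + 19.7749) = 13.6966.
Integral + boundary = 648.776.
k=1: B_{2}/(2)! × [f^{(1)}(49) − f^{(1)}(9)] = 1/12 × (0.0373675 − 0.705401) = -0.0556695.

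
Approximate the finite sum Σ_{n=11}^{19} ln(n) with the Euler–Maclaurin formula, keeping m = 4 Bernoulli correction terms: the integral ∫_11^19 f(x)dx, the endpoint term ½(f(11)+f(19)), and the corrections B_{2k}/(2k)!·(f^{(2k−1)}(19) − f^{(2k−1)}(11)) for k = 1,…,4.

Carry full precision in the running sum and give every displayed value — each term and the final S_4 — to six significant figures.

S_4 ≈ 24.2355

The integral term ∫_11^19 ln(x) dx = 21.5675.
Endpoint term: (f(11) + f(19))/2 = (2.39790 + 2.94444)/2 = 2.67117.
Running total after boundary: 24.2387.
Order-1 term: 1/12 · (0.0526316 − 0.0909091) = -0.00318979.
Partial sum through k=1: 24.2355.
Order-2 term: −1/720 · (0.000291588 − 0.00150263) = 1.68200e-06.
Partial sum through k=2: 24.2355.
Order-3 term: 1/30240 · (9.69267e-06 − 0.000149021) = -4.60742e-09.
Partial sum through k=3: 24.2355.
Order-4 term: −1/1209600 · (8.05485e-07 − 3.69474e-05) = 2.98792e-11.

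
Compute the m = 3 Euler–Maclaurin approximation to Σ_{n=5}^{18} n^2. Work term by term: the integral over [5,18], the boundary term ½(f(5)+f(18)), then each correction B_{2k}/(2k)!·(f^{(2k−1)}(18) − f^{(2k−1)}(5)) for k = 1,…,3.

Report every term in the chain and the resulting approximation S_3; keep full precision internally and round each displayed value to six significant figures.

S_3 ≈ 2079.00

∫_5^18 x^2 dx evaluates to 1902.33.
½[f(5) + f(18)] = ½[25.0000 + 324.000] = 174.500.
So far: 2076.83.
Order-1 term: 1/12 · (36.0000 − 10.0000) = 2.16667.
Partial sum through k=1: 2079.00.
Order-2 term: −1/720 · (0.00000 − 0.00000) = 0.00000.
Partial sum through k=2: 2079.00.
Order-3 term: 1/30240 · (0.00000 − 0.00000) = 0.00000.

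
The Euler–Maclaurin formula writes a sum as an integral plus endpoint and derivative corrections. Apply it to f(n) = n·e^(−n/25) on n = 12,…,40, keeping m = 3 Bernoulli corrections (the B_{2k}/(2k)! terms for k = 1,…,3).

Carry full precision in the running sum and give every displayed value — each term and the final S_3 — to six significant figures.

The integral term ∫_12^40 x·e^(−x/25) dx = 244.293.
Boundary: ½(f(12) + f(40)) = ½(7.42540 + 8.07586) = 7.75063.
Running total after boundary: 252.043.
Correction k=1: B_{2}/2! · (f^{(1)}(40) − f^{(1)}(12)) = 1/12 · (-0.121138 − 0.321767) = -0.0369088.
Partial sum through k=1: 252.007.
Correction k=2: B_{4}/4! · (f^{(3)}(40) − f^{(3)}(12)) = −1/720 · (0.000452248 − 0.00249493) = 2.83706e-06.
Partial sum through k=2: 252.007.
Correction k=3: B_{6}/6! · (f^{(5)}(40) − f^{(5)}(12)) = 1/30240 · (1.75731e-06 − 7.16007e-06) = -1.78663e-10.

S_3 ≈ 252.007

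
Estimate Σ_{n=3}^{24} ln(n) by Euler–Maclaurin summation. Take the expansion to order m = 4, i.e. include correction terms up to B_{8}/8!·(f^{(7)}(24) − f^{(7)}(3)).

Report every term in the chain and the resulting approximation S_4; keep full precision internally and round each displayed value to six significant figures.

S_4 ≈ 54.0916

The integral term ∫_3^24 ln(x) dx = 51.9775.
Endpoint term: (f(3) + f(24))/2 = (1.09861 + 3.17805)/2 = 2.13833.
Integral + boundary = 54.1158.
Correction k=1: B_{2}/2! · (f^{(1)}(24) − f^{(1)}(3)) = 1/12 · (0.0416667 − 0.333333) = -0.0243056.
Running total after k=1: 54.0915.
Correction k=2: B_{4}/4! · (f^{(3)}(24) − f^{(3)}(3)) = −1/720 · (0.000144676 − 0.0740741) = 0.000102680.
Running total after k=2: 54.0916.
Correction k=3: B_{6}/6! · (f^{(5)}(24) − f^{(5)}(3)) = 1/30240 · (3.01408e-06 − 0.0987654) = -3.26595e-06.
Running total after k=3: 54.0916.
Correction k=4: B_{8}/8! · (f^{(7)}(24) − f^{(7)}(3)) = −1/1209600 · (1.56983e-07 − 0.329218) = 2.72171e-07.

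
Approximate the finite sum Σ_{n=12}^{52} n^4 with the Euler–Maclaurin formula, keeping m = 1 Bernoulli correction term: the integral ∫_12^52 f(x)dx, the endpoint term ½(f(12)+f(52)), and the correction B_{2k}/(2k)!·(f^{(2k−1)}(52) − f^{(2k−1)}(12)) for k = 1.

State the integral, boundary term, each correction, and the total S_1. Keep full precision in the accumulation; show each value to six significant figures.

S_1 ≈ 7.97035e+07

∫_12^52 x^4 dx evaluates to 7.59910e+07.
Endpoint term: (f(12) + f(52))/2 = (20736.0 + 7.31162e+06)/2 = 3.66618e+06.
Running total after boundary: 7.96572e+07.
k=1: B_{2}/(2)! × [f^{(1)}(52) − f^{(1)}(12)] = 1/12 × (562432 − 6912.00) = 46293.3.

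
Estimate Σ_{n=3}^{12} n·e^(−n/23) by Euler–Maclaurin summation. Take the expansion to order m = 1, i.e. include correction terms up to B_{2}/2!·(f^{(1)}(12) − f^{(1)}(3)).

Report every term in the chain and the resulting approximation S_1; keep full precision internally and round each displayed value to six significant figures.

∫_3^12 x·e^(−x/23) dx evaluates to 47.1154.
Boundary: ½(f(3) + f(12)) = ½(2.63314 + 7.12185) = 4.87750.
Running total after boundary: 51.9929.
k=1: B_{2}/(2)! × [f^{(1)}(12) − f^{(1)}(3)] = 1/12 × (0.283842 − 0.763229) = -0.0399490.

S_1 ≈ 51.9529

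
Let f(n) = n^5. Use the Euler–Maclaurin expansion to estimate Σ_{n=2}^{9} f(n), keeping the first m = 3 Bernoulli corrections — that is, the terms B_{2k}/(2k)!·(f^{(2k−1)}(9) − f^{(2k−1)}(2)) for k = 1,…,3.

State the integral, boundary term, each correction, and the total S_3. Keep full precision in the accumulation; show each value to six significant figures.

∫_2^9 x^5 dx evaluates to 88562.8.
Endpoint term: (f(2) + f(9))/2 = (32.0000 + 59049.0)/2 = 29540.5.
So far: 118103.
Correction k=1: B_{2}/2! · (f^{(1)}(9) − f^{(1)}(2)) = 1/12 · (32805.0 − 80.0000) = 2727.08.
After k=1: 120830.
Correction k=2: B_{4}/4! · (f^{(3)}(9) − f^{(3)}(2)) = −1/720 · (4860.00 − 240.000) = -6.41667.
After k=2: 120824.
Correction k=3: B_{6}/6! · (f^{(5)}(9) − f^{(5)}(2)) = 1/30240 · (120.000 − 120.000) = 0.00000.

S_3 ≈ 120824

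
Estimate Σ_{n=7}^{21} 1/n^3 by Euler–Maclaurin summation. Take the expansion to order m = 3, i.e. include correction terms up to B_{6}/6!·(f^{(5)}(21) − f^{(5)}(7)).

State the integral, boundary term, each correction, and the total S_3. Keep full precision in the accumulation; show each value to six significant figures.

The integral term ∫_7^21 1/x^3 dx = 0.00907029.
Boundary: ½(f(7) + f(21)) = ½(0.00291545 + 0.000107980) = 0.00151172.
Integral + boundary = 0.0105820.
k=1: B_{2}/(2)! × [f^{(1)}(21) − f^{(1)}(7)] = 1/12 × (-1.54257e-05 − (-0.00124948)) = 0.000102838.
After k=1: 0.0106848.
k=2: B_{4}/(4)! × [f^{(3)}(21) − f^{(3)}(7)] = −1/720 × (-6.99577e-07 − (-0.000509992)) = -7.07350e-07.
After k=2: 0.0106841.
k=3: B_{6}/(6)! × [f^{(5)}(21) − f^{(5)}(7)] = 1/30240 × (-6.66264e-08 − (-0.000437136)) = 1.44533e-08.

S_3 ≈ 0.0106842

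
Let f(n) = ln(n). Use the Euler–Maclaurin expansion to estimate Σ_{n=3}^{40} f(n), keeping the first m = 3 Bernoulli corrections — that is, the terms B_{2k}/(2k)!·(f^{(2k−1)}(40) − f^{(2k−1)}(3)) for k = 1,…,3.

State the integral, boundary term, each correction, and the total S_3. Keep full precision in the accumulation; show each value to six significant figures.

The integral term ∫_3^40 ln(x) dx = 107.259.
Endpoint term: (f(3) + f(40))/2 = (1.09861 + 3.68888)/2 = 2.39375.
So far: 109.653.
Correction k=1: B_{2}/2! · (f^{(1)}(40) − f^{(1)}(3)) = 1/12 · (0.0250000 − 0.333333) = -0.0256944.
After k=1: 109.627.
Correction k=2: B_{4}/4! · (f^{(3)}(40) − f^{(3)}(3)) = −1/720 · (3.12500e-05 − 0.0740741) = 0.000102837.
After k=2: 109.627.
Correction k=3: B_{6}/6! · (f^{(5)}(40) − f^{(5)}(3)) = 1/30240 · (2.34375e-07 − 0.0987654) = -3.26604e-06.

S_3 ≈ 109.627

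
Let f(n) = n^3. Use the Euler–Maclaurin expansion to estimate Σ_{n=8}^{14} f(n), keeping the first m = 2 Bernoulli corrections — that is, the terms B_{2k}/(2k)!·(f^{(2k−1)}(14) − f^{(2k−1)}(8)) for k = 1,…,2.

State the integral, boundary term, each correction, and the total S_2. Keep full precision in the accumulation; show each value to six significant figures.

Integral: ∫_8^14 x^3 dx = 8580.00.
Boundary: ½(f(8) + f(14)) = ½(512.000 + 2744.00) = 1628.00.
Running total after boundary: 10208.0.
Order-1 term: 1/12 · (588.000 − 192.000) = 33.0000.
Partial sum through k=1: 10241.0.
Order-2 term: −1/720 · (6.00000 − 6.00000) = 0.00000.

S_2 ≈ 10241.0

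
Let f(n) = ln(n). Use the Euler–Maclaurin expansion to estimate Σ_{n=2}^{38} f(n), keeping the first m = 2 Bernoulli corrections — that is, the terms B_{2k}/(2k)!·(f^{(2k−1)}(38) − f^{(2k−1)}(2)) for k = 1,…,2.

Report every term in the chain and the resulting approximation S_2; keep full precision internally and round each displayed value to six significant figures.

∫_2^38 ln(x) dx evaluates to 100.842.
½[f(2) + f(38)] = ½[0.693147 + 3.63759] = 2.16537.
Running total after boundary: 103.007.
k=1: B_{2}/(2)! × [f^{(1)}(38) − f^{(1)}(2)] = 1/12 × (0.0263158 − 0.500000) = -0.0394737.
Partial sum through k=1: 102.968.
k=2: B_{4}/(4)! × [f^{(3)}(38) − f^{(3)}(2)] = −1/720 × (3.64485e-05 − 0.250000) = 0.000347172.

S_2 ≈ 102.968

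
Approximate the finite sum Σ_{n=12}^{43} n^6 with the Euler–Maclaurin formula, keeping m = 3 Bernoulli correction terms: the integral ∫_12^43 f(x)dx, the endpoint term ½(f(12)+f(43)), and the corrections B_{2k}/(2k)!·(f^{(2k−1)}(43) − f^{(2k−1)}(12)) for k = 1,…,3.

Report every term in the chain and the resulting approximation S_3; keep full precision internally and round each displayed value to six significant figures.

S_3 ≈ 4.20617e+10

∫_12^43 x^6 dx evaluates to 3.88261e+10.
½[f(12) + f(43)] = ½[2.98598e+06 + 6.32136e+09] = 3.16217e+09.
So far: 4.19883e+10.
Order-1 term: 1/12 · (8.82051e+08 − 1.49299e+06) = 7.33798e+07.
After k=1: 4.20617e+10.
Order-2 term: −1/720 · (9.54084e+06 − 207360) = -12963.2.
After k=2: 4.20617e+10.
Order-3 term: 1/30240 · (30960.0 − 8640.00) = 0.738095.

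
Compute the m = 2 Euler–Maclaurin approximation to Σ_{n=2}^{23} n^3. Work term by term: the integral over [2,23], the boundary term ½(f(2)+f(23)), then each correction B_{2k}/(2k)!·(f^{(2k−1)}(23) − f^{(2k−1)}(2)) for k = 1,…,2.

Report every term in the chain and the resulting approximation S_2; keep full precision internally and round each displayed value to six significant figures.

S_2 ≈ 76175.0

∫_2^23 x^3 dx evaluates to 69956.2.
Endpoint term: (f(2) + f(23))/2 = (8.00000 + 12167.0)/2 = 6087.50.
So far: 76043.8.
Order-1 term: 1/12 · (1587.00 − 12.0000) = 131.250.
Partial sum through k=1: 76175.0.
Order-2 term: −1/720 · (6.00000 − 6.00000) = 0.00000.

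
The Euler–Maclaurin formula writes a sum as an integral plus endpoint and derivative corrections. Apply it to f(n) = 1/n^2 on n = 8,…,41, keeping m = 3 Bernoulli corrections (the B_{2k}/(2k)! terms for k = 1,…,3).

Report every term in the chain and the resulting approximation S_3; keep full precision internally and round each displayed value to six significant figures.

Integral: ∫_8^41 1/x^2 dx = 0.100610.
Endpoint term: (f(8) + f(41))/2 = (0.0156250 + 0.000594884)/2 = 0.00810994.
So far: 0.108720.
Correction k=1: B_{2}/2! · (f^{(1)}(41) − f^{(1)}(8)) = 1/12 · (-2.90187e-05 − (-0.00390625)) = 0.000323103.
Partial sum through k=1: 0.109043.
Correction k=2: B_{4}/4! · (f^{(3)}(41) − f^{(3)}(8)) = −1/720 · (-2.07153e-07 − (-0.000732422)) = -1.01696e-06.
Partial sum through k=2: 0.109042.
Correction k=3: B_{6}/6! · (f^{(5)}(41) − f^{(5)}(8)) = 1/30240 · (-3.69697e-09 − (-0.000343323)) = 1.13531e-08.

S_3 ≈ 0.109042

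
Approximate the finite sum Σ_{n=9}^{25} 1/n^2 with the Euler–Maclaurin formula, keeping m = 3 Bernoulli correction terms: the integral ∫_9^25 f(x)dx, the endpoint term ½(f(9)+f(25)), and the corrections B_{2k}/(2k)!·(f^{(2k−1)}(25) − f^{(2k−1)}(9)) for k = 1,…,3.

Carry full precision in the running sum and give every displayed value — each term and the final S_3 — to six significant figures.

∫_9^25 1/x^2 dx evaluates to 0.0711111.
½[f(9) + f(25)] = ½[0.0123457 + 0.00160000] = 0.00697284.
Running total after boundary: 0.0780840.
Correction k=1: B_{2}/2! · (f^{(1)}(25) − f^{(1)}(9)) = 1/12 · (-0.000128000 − (-0.00274348)) = 0.000217957.
Running total after k=1: 0.0783019.
Correction k=2: B_{4}/4! · (f^{(3)}(25) − f^{(3)}(9)) = −1/720 · (-2.45760e-06 − (-0.000406442)) = -5.61090e-07.
Running total after k=2: 0.0783013.
Correction k=3: B_{6}/6! · (f^{(5)}(25) − f^{(5)}(9)) = 1/30240 · (-1.17965e-07 − (-0.000150534)) = 4.97408e-09.

S_3 ≈ 0.0783014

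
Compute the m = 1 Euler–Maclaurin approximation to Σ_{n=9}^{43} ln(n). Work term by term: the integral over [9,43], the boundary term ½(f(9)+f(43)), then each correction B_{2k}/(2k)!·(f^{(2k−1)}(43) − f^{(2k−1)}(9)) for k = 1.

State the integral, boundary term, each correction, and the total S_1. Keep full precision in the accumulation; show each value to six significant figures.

S_1 ≈ 110.928

Integral: ∫_9^43 ln(x) dx = 107.957.
Boundary: ½(f(9) + f(43)) = ½(2.19722 + 3.76120) = 2.97921.
So far: 110.936.
Correction k=1: B_{2}/2! · (f^{(1)}(43) − f^{(1)}(9)) = 1/12 · (0.0232558 − 0.111111) = -0.00732127.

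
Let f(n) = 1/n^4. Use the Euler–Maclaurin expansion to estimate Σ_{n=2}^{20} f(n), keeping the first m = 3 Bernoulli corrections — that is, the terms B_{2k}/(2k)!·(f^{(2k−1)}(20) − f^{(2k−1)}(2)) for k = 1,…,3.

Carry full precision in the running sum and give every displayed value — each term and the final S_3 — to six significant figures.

S_3 ≈ 0.0824266

∫_2^20 1/x^4 dx evaluates to 0.0416250.
½[f(2) + f(20)] = ½[0.0625000 + 6.25000e-06] = 0.0312531.
Running total after boundary: 0.0728781.
Correction k=1: B_{2}/2! · (f^{(1)}(20) − f^{(1)}(2)) = 1/12 · (-1.25000e-06 − (-0.125000)) = 0.0104166.
After k=1: 0.0832947.
Correction k=2: B_{4}/4! · (f^{(3)}(20) − f^{(3)}(2)) = −1/720 · (-9.37500e-08 − (-0.937500)) = -0.00130208.
After k=2: 0.0819926.
Correction k=3: B_{6}/6! · (f^{(5)}(20) − f^{(5)}(2)) = 1/30240 · (-1.31250e-08 − (-13.1250)) = 0.000434028.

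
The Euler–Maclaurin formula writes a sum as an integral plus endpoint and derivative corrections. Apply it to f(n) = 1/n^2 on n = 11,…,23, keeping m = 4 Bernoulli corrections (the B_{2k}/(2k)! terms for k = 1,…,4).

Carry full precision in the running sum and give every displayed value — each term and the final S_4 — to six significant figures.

S_4 ≈ 0.0526196

∫_11^23 1/x^2 dx evaluates to 0.0474308.
½[f(11) + f(23)] = ½[0.00826446 + 0.00189036] = 0.00507741.
So far: 0.0525082.
Order-1 term: 1/12 · (-0.000164379 − (-0.00150263)) = 0.000111521.
Partial sum through k=1: 0.0526198.
Order-2 term: −1/720 · (-3.72883e-06 − (-0.000149021)) = -2.01795e-07.
Partial sum through k=2: 0.0526196.
Order-3 term: 1/30240 · (-2.11465e-07 − (-3.69474e-05)) = 1.21481e-09.
Partial sum through k=3: 0.0526196.
Order-4 term: −1/1209600 · (-2.23857e-08 − (-1.70996e-05)) = -1.41181e-11.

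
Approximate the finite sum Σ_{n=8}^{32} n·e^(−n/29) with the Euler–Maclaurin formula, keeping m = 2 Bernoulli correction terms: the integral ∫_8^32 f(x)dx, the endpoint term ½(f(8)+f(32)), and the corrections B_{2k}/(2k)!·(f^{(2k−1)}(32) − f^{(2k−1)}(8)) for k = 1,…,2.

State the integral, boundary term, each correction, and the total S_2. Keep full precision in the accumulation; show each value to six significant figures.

S_2 ≈ 235.791

∫_8^32 x·e^(−x/29) dx evaluates to 227.497.
½[f(8) + f(32)] = ½[6.07134 + 10.6152] = 8.34327.
So far: 235.840.
Correction k=1: B_{2}/2! · (f^{(1)}(32) − f^{(1)}(8)) = 1/12 · (-0.0343164 − 0.549561) = -0.0486565.
Running total after k=1: 235.791.
Correction k=2: B_{4}/4! · (f^{(3)}(32) − f^{(3)}(8)) = −1/720 · (0.000748079 − 0.00245826) = 2.37525e-06.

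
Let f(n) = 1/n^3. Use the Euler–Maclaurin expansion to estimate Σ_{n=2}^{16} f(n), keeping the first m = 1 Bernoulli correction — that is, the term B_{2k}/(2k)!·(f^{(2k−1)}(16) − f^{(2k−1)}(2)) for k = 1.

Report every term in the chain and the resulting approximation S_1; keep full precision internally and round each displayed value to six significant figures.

Integral: ∫_2^16 1/x^3 dx = 0.123047.
Boundary: ½(f(2) + f(16)) = ½(0.125000 + 0.000244141) = 0.0626221.
Running total after boundary: 0.185669.
k=1: B_{2}/(2)! × [f^{(1)}(16) − f^{(1)}(2)] = 1/12 × (-4.57764e-05 − (-0.187500)) = 0.0156212.

S_1 ≈ 0.201290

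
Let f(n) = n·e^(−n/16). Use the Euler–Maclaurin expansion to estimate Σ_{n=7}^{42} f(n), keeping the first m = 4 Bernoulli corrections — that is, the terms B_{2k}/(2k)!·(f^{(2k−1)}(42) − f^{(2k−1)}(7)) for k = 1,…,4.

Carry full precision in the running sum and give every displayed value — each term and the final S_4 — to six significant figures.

S_4 ≈ 174.116

∫_7^42 x·e^(−x/16) dx evaluates to 170.375.
Boundary: ½(f(7) + f(42)) = ½(4.51954 + 3.04247) = 3.78100.
Running total after boundary: 174.156.
k=1: B_{2}/(2)! × [f^{(1)}(42) − f^{(1)}(7)] = 1/12 × (-0.117715 − 0.363177) = -0.0400743.
Partial sum through k=1: 174.115.
k=2: B_{4}/(4)! × [f^{(3)}(42) − f^{(3)}(7)] = −1/720 × (0.000106113 − 0.00646279) = 8.82872e-06.
Partial sum through k=2: 174.116.
k=3: B_{6}/(6)! × [f^{(5)}(42) − f^{(5)}(7)] = 1/30240 × (2.62519e-06 − 4.49489e-05) = -1.39959e-09.
Partial sum through k=3: 174.116.
k=4: B_{8}/(8)! × [f^{(7)}(42) − f^{(7)}(7)] = −1/1209600 × (1.88901e-08 − 2.52549e-07) = 1.93170e-13.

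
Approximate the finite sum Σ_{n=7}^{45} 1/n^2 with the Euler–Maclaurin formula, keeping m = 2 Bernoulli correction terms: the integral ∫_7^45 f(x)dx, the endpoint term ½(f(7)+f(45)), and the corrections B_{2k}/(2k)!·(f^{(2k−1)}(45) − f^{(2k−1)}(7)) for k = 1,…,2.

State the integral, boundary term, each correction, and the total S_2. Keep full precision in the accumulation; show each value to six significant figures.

Integral: ∫_7^45 1/x^2 dx = 0.120635.
Boundary: ½(f(7) + f(45)) = ½(0.0204082 + 0.000493827) = 0.0104510.
Running total after boundary: 0.131086.
Order-1 term: 1/12 · (-2.19479e-05 − (-0.00583090)) = 0.000484080.
After k=1: 0.131570.
Order-2 term: −1/720 · (-1.30061e-07 − (-0.00142798)) = -1.98312e-06.

S_2 ≈ 0.131568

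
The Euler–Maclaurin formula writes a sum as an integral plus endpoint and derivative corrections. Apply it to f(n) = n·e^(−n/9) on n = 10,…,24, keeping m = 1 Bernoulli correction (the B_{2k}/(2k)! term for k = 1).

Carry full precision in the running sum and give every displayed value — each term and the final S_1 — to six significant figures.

S_1 ≈ 38.1286

Integral: ∫_10^24 x·e^(−x/9) dx = 35.6554.
½[f(10) + f(24)] = ½[3.29193 + 1.66760] = 2.47977.
Running total after boundary: 38.1352.
Order-1 term: 1/12 · (-0.115806 − (-0.0365770)) = -0.00660240.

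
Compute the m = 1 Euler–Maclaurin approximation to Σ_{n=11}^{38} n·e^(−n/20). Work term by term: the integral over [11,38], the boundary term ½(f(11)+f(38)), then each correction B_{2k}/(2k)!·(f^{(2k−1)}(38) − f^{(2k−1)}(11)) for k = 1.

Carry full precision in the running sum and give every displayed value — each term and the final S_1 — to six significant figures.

∫_11^38 x·e^(−x/20) dx evaluates to 184.209.
½[f(11) + f(38)] = ½[6.34645 + 5.68361] = 6.01503.
So far: 190.224.
k=1: B_{2}/(2)! × [f^{(1)}(38) − f^{(1)}(11)] = 1/12 × (-0.134612 − 0.259627) = -0.0328533.

S_1 ≈ 190.191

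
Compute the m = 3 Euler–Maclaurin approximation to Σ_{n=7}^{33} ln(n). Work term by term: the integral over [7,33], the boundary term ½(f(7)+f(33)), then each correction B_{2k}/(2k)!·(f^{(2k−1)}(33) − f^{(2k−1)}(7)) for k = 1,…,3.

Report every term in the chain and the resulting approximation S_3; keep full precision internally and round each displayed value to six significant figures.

S_3 ≈ 78.4752

The integral term ∫_7^33 ln(x) dx = 75.7634.
Endpoint term: (f(7) + f(33))/2 = (1.94591 + 3.49651)/2 = 2.72121.
Integral + boundary = 78.4846.
Correction k=1: B_{2}/2! · (f^{(1)}(33) − f^{(1)}(7)) = 1/12 · (0.0303030 − 0.142857) = -0.00937951.
Running total after k=1: 78.4752.
Correction k=2: B_{4}/4! · (f^{(3)}(33) − f^{(3)}(7)) = −1/720 · (5.56529e-05 − 0.00583090) = 8.02118e-06.
Running total after k=2: 78.4752.
Correction k=3: B_{6}/6! · (f^{(5)}(33) − f^{(5)}(7)) = 1/30240 · (6.13256e-07 − 0.00142798) = -4.72012e-08.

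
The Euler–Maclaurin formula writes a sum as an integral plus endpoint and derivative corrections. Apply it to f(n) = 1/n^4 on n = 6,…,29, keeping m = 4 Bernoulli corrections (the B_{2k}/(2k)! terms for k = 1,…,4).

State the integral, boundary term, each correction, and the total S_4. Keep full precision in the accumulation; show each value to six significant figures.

S_4 ≈ 0.00195833

Integral: ∫_6^29 1/x^4 dx = 0.00152954.
Endpoint term: (f(6) + f(29))/2 = (0.000771605 + 1.41387e-06)/2 = 0.000386509.
Integral + boundary = 0.00191605.
Correction k=1: B_{2}/2! · (f^{(1)}(29) − f^{(1)}(6)) = 1/12 · (-1.95016e-07 − (-0.000514403)) = 4.28507e-05.
Running total after k=1: 0.00195890.
Correction k=2: B_{4}/4! · (f^{(3)}(29) − f^{(3)}(6)) = −1/720 · (-6.95657e-09 − (-0.000428669)) = -5.95365e-07.
Running total after k=2: 0.00195831.
Correction k=3: B_{6}/6! · (f^{(5)}(29) − f^{(5)}(6)) = 1/30240 · (-4.63220e-10 − (-0.000666819)) = 2.20509e-08.
Running total after k=3: 0.00195833.
Correction k=4: B_{8}/8! · (f^{(7)}(29) − f^{(7)}(6)) = −1/1209600 · (-4.95717e-11 − (-0.00166705)) = -1.37818e-09.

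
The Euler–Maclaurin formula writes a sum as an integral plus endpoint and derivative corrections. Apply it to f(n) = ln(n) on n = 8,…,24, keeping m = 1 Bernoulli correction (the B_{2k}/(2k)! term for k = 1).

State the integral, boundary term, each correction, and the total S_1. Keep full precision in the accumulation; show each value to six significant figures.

S_1 ≈ 46.2596

The integral term ∫_8^24 ln(x) dx = 43.6378.
Boundary: ½(f(8) + f(24)) = ½(2.07944 + 3.17805) = 2.62875.
So far: 46.2665.
k=1: B_{2}/(2)! × [f^{(1)}(24) − f^{(1)}(8)] = 1/12 × (0.0416667 − 0.125000) = -0.00694444.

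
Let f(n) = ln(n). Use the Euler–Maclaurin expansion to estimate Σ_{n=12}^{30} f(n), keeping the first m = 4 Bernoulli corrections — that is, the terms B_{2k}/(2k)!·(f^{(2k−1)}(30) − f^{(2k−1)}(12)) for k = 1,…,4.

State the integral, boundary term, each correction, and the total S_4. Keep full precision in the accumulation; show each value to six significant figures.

S_4 ≈ 57.1559

∫_12^30 ln(x) dx evaluates to 54.2170.
½[f(12) + f(30)] = ½[2.48491 + 3.40120] = 2.94305.
So far: 57.1601.
Correction k=1: B_{2}/2! · (f^{(1)}(30) − f^{(1)}(12)) = 1/12 · (0.0333333 − 0.0833333) = -0.00416667.
Running total after k=1: 57.1559.
Correction k=2: B_{4}/4! · (f^{(3)}(30) − f^{(3)}(12)) = −1/720 · (7.40741e-05 − 0.00115741) = 1.50463e-06.
Running total after k=2: 57.1559.
Correction k=3: B_{6}/6! · (f^{(5)}(30) − f^{(5)}(12)) = 1/30240 · (9.87654e-07 − 9.64506e-05) = -3.15684e-09.
Running total after k=3: 57.1559.
Correction k=4: B_{8}/8! · (f^{(7)}(30) − f^{(7)}(12)) = −1/1209600 · (3.29218e-08 − 2.00939e-05) = 1.65848e-11.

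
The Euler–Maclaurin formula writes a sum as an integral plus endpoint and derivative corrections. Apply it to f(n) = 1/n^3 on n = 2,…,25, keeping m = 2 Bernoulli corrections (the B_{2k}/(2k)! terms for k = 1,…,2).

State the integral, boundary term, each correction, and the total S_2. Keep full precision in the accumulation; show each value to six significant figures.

S_2 ≈ 0.201054

Integral: ∫_2^25 1/x^3 dx = 0.124200.
Endpoint term: (f(2) + f(25))/2 = (0.125000 + 6.40000e-05)/2 = 0.0625320.
So far: 0.186732.
k=1: B_{2}/(2)! × [f^{(1)}(25) − f^{(1)}(2)] = 1/12 × (-7.68000e-06 − (-0.187500)) = 0.0156244.
After k=1: 0.202356.
k=2: B_{4}/(4)! × [f^{(3)}(25) − f^{(3)}(2)] = −1/720 × (-2.45760e-07 − (-0.937500)) = -0.00130208.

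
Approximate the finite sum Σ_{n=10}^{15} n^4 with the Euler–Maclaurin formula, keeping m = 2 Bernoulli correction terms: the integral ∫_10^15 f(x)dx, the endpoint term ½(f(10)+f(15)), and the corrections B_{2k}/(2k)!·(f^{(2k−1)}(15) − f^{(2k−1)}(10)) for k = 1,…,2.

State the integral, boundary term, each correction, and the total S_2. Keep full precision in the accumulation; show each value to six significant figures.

S_2 ≈ 162979

∫_10^15 x^4 dx evaluates to 131875.
½[f(10) + f(15)] = ½[10000.0 + 50625.0] = 30312.5.
Integral + boundary = 162188.
Correction k=1: B_{2}/2! · (f^{(1)}(15) − f^{(1)}(10)) = 1/12 · (13500.0 − 4000.00) = 791.667.
Partial sum through k=1: 162979.
Correction k=2: B_{4}/4! · (f^{(3)}(15) − f^{(3)}(10)) = −1/720 · (360.000 − 240.000) = -0.166667.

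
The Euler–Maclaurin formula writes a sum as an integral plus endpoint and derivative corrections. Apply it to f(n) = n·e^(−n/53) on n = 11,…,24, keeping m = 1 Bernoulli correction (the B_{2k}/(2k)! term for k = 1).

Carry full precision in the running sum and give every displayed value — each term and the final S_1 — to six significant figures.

The integral term ∫_11^24 x·e^(−x/53) dx = 161.448.
Boundary: ½(f(11) + f(24)) = ½(8.93832 + 15.2598) = 12.0991.
Running total after boundary: 173.547.
Correction k=1: B_{2}/2! · (f^{(1)}(24) − f^{(1)}(11)) = 1/12 · (0.347905 − 0.643927) = -0.0246685.

S_1 ≈ 173.522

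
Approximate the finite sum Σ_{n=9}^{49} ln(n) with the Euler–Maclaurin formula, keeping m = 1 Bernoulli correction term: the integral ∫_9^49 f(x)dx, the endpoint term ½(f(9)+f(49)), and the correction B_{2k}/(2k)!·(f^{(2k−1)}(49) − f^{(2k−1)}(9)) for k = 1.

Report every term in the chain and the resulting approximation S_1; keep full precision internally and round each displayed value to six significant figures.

The integral term ∫_9^49 ln(x) dx = 130.924.
Endpoint term: (f(9) + f(49))/2 = (2.19722 + 3.89182)/2 = 3.04452.
So far: 133.969.
Correction k=1: B_{2}/2! · (f^{(1)}(49) − f^{(1)}(9)) = 1/12 · (0.0204082 − 0.111111) = -0.00755858.

S_1 ≈ 133.961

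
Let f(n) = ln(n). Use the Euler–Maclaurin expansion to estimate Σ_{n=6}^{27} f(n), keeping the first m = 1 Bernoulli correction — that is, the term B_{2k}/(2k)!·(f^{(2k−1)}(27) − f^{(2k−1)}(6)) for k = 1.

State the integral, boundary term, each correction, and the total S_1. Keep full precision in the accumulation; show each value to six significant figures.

∫_6^27 ln(x) dx evaluates to 57.2370.
Endpoint term: (f(6) + f(27))/2 = (1.79176 + 3.29584)/2 = 2.54380.
So far: 59.7808.
k=1: B_{2}/(2)! × [f^{(1)}(27) − f^{(1)}(6)] = 1/12 × (0.0370370 − 0.166667) = -0.0108025.

S_1 ≈ 59.7700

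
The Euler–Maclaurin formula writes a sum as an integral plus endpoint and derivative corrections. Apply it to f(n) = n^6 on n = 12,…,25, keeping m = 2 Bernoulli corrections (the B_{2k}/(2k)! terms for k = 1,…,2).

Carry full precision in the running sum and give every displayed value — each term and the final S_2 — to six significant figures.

S_2 ≈ 9.95131e+08

∫_12^25 x^6 dx evaluates to 8.66812e+08.
½[f(12) + f(25)] = ½[2.98598e+06 + 2.44141e+08] = 1.23563e+08.
Running total after boundary: 9.90375e+08.
k=1: B_{2}/(2)! × [f^{(1)}(25) − f^{(1)}(12)] = 1/12 × (5.85938e+07 − 1.49299e+06) = 4.75840e+06.
Running total after k=1: 9.95134e+08.
k=2: B_{4}/(4)! × [f^{(3)}(25) − f^{(3)}(12)] = −1/720 × (1.87500e+06 − 207360) = -2316.17.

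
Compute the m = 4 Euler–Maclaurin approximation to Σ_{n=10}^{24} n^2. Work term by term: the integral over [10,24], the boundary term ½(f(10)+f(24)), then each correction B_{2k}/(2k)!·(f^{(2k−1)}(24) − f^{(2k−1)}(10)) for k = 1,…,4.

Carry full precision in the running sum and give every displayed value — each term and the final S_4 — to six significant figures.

S_4 ≈ 4615.00

∫_10^24 x^2 dx evaluates to 4274.67.
Boundary: ½(f(10) + f(24)) = ½(100.000 + 576.000) = 338.000.
So far: 4612.67.
Order-1 term: 1/12 · (48.0000 − 20.0000) = 2.33333.
After k=1: 4615.00.
Order-2 term: −1/720 · (0.00000 − 0.00000) = 0.00000.
After k=2: 4615.00.
Order-3 term: 1/30240 · (0.00000 − 0.00000) = 0.00000.
After k=3: 4615.00.
Order-4 term: −1/1209600 · (0.00000 − 0.00000) = 0.00000.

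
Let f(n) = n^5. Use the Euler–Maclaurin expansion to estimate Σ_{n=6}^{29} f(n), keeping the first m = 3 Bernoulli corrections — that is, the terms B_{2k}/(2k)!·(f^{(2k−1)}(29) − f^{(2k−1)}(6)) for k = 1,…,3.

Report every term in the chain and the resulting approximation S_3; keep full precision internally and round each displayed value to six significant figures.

S_3 ≈ 1.09683e+08

∫_6^29 x^5 dx evaluates to 9.91294e+07.
Boundary: ½(f(6) + f(29)) = ½(7776.00 + 2.05111e+07) = 1.02595e+07.
Integral + boundary = 1.09389e+08.
Correction k=1: B_{2}/2! · (f^{(1)}(29) − f^{(1)}(6)) = 1/12 · (3.53640e+06 − 6480.00) = 294160.
Running total after k=1: 1.09683e+08.
Correction k=2: B_{4}/4! · (f^{(3)}(29) − f^{(3)}(6)) = −1/720 · (50460.0 − 2160.00) = -67.0833.
Running total after k=2: 1.09683e+08.
Correction k=3: B_{6}/6! · (f^{(5)}(29) − f^{(5)}(6)) = 1/30240 · (120.000 − 120.000) = 0.00000.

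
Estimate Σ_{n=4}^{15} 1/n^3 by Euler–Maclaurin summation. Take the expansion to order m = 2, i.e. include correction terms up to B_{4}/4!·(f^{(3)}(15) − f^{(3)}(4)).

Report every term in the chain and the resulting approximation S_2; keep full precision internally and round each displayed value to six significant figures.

∫_4^15 1/x^3 dx evaluates to 0.0290278.
Boundary: ½(f(4) + f(15)) = ½(0.0156250 + 0.000296296) = 0.00796065.
So far: 0.0369884.
k=1: B_{2}/(2)! × [f^{(1)}(15) − f^{(1)}(4)] = 1/12 × (-5.92593e-05 − (-0.0117188)) = 0.000971624.
After k=1: 0.0379601.
k=2: B_{4}/(4)! × [f^{(3)}(15) − f^{(3)}(4)] = −1/720 × (-5.26749e-06 − (-0.0146484)) = -2.03377e-05.

S_2 ≈ 0.0379397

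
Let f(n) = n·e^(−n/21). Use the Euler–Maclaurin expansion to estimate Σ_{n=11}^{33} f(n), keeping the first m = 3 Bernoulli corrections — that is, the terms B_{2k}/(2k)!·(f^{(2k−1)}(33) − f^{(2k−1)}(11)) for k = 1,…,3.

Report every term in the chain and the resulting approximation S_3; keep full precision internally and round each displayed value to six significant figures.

S_3 ≈ 169.064

Integral: ∫_11^33 x·e^(−x/21) dx = 162.412.
½[f(11) + f(33)] = ½[6.51486 + 6.85569] = 6.68528.
So far: 169.098.
Correction k=1: B_{2}/2! · (f^{(1)}(33) − f^{(1)}(11)) = 1/12 · (-0.118713 − 0.282029) = -0.0333952.
Partial sum through k=1: 169.064.
Correction k=2: B_{4}/4! · (f^{(3)}(33) − f^{(3)}(11)) = −1/720 · (0.000672978 − 0.00332551) = 3.68407e-06.
Partial sum through k=2: 169.064.
Correction k=3: B_{6}/6! · (f^{(5)}(33) − f^{(5)}(11)) = 1/30240 · (3.66246e-06 − 1.36315e-05) = -3.29664e-10.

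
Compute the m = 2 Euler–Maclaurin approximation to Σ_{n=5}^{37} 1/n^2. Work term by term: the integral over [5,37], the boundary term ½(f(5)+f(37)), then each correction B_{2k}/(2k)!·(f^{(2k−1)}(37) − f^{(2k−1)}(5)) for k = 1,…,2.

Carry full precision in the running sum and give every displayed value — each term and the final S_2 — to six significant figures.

S_2 ≈ 0.194658

The integral term ∫_5^37 1/x^2 dx = 0.172973.
Endpoint term: (f(5) + f(37))/2 = (0.0400000 + 0.000730460)/2 = 0.0203652.
Running total after boundary: 0.193338.
k=1: B_{2}/(2)! × [f^{(1)}(37) − f^{(1)}(5)] = 1/12 × (-3.94843e-05 − (-0.0160000)) = 0.00133004.
Partial sum through k=1: 0.194668.
k=2: B_{4}/(4)! × [f^{(3)}(37) − f^{(3)}(5)] = −1/720 × (-3.46101e-07 − (-0.00768000)) = -1.06662e-05.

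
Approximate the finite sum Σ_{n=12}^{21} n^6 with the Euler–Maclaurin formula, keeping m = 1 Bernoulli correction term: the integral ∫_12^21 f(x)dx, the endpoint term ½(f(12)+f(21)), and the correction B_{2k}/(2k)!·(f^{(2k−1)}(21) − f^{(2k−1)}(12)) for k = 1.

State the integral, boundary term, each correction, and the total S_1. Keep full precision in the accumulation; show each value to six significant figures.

Integral: ∫_12^21 x^6 dx = 2.52180e+08.
Boundary: ½(f(12) + f(21)) = ½(2.98598e+06 + 8.57661e+07) = 4.43761e+07.
Running total after boundary: 2.96556e+08.
k=1: B_{2}/(2)! × [f^{(1)}(21) − f^{(1)}(12)] = 1/12 × (2.45046e+07 − 1.49299e+06) = 1.91763e+06.

S_1 ≈ 2.98473e+08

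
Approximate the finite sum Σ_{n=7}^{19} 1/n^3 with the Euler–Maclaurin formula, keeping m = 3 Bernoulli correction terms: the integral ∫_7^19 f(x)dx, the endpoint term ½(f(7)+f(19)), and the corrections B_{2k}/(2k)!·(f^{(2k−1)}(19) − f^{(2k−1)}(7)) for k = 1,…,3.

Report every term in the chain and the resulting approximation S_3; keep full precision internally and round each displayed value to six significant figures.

∫_7^19 1/x^3 dx evaluates to 0.00881904.
½[f(7) + f(19)] = ½[0.00291545 + 0.000145794] = 0.00153062.
Integral + boundary = 0.0103497.
Correction k=1: B_{2}/2! · (f^{(1)}(19) − f^{(1)}(7)) = 1/12 · (-2.30201e-05 − (-0.00124948)) = 0.000102205.
Running total after k=1: 0.0104519.
Correction k=2: B_{4}/4! · (f^{(3)}(19) − f^{(3)}(7)) = −1/720 · (-1.27535e-06 − (-0.000509992)) = -7.06550e-07.
Running total after k=2: 0.0104512.
Correction k=3: B_{6}/6! · (f^{(5)}(19) − f^{(5)}(7)) = 1/30240 · (-1.48379e-07 − (-0.000437136)) = 1.44506e-08.

S_3 ≈ 0.0104512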